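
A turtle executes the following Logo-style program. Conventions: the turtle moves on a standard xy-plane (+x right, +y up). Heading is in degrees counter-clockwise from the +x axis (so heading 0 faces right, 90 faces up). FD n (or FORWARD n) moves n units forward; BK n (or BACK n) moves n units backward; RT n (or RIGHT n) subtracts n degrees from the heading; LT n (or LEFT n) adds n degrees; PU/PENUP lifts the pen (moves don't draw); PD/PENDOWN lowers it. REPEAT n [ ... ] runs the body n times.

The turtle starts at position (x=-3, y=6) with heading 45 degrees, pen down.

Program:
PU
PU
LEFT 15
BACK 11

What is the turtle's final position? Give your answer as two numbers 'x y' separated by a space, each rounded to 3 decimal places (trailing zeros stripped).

Executing turtle program step by step:
Start: pos=(-3,6), heading=45, pen down
PU: pen up
PU: pen up
LT 15: heading 45 -> 60
BK 11: (-3,6) -> (-8.5,-3.526) [heading=60, move]
Final: pos=(-8.5,-3.526), heading=60, 0 segment(s) drawn

Answer: -8.5 -3.526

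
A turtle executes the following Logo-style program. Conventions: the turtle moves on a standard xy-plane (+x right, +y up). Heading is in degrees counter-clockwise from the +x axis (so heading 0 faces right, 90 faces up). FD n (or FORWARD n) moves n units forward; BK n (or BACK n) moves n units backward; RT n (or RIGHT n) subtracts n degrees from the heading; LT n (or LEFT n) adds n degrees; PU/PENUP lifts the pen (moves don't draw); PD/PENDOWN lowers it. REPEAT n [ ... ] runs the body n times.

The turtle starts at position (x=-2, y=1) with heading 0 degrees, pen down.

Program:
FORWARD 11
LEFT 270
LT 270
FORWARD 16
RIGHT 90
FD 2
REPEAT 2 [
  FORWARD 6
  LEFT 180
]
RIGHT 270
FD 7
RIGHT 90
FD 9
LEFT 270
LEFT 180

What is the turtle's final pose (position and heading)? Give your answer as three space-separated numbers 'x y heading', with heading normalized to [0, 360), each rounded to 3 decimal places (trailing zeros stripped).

Answer: -14 12 180

Derivation:
Executing turtle program step by step:
Start: pos=(-2,1), heading=0, pen down
FD 11: (-2,1) -> (9,1) [heading=0, draw]
LT 270: heading 0 -> 270
LT 270: heading 270 -> 180
FD 16: (9,1) -> (-7,1) [heading=180, draw]
RT 90: heading 180 -> 90
FD 2: (-7,1) -> (-7,3) [heading=90, draw]
REPEAT 2 [
  -- iteration 1/2 --
  FD 6: (-7,3) -> (-7,9) [heading=90, draw]
  LT 180: heading 90 -> 270
  -- iteration 2/2 --
  FD 6: (-7,9) -> (-7,3) [heading=270, draw]
  LT 180: heading 270 -> 90
]
RT 270: heading 90 -> 180
FD 7: (-7,3) -> (-14,3) [heading=180, draw]
RT 90: heading 180 -> 90
FD 9: (-14,3) -> (-14,12) [heading=90, draw]
LT 270: heading 90 -> 0
LT 180: heading 0 -> 180
Final: pos=(-14,12), heading=180, 7 segment(s) drawn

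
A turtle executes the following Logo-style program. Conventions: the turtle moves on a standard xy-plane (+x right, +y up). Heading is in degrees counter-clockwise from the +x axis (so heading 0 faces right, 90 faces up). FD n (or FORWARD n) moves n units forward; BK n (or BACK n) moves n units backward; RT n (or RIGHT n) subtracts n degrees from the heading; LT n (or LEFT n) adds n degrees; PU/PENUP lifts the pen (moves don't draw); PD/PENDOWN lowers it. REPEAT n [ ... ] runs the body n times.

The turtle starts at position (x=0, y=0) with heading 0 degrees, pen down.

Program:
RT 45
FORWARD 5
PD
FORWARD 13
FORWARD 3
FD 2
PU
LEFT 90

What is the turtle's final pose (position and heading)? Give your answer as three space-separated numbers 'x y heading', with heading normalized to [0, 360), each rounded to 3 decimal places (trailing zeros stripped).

Executing turtle program step by step:
Start: pos=(0,0), heading=0, pen down
RT 45: heading 0 -> 315
FD 5: (0,0) -> (3.536,-3.536) [heading=315, draw]
PD: pen down
FD 13: (3.536,-3.536) -> (12.728,-12.728) [heading=315, draw]
FD 3: (12.728,-12.728) -> (14.849,-14.849) [heading=315, draw]
FD 2: (14.849,-14.849) -> (16.263,-16.263) [heading=315, draw]
PU: pen up
LT 90: heading 315 -> 45
Final: pos=(16.263,-16.263), heading=45, 4 segment(s) drawn

Answer: 16.263 -16.263 45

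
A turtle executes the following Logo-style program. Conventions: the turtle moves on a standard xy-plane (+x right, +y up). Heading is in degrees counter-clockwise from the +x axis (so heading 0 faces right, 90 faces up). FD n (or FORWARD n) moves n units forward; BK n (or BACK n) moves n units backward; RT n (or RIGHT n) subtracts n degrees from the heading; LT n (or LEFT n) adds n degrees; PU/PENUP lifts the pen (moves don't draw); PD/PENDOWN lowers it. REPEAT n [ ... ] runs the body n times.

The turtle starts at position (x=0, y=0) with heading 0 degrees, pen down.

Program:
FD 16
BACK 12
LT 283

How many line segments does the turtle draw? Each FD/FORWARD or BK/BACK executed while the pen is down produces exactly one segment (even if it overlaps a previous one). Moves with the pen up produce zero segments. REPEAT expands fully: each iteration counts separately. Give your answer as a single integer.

Executing turtle program step by step:
Start: pos=(0,0), heading=0, pen down
FD 16: (0,0) -> (16,0) [heading=0, draw]
BK 12: (16,0) -> (4,0) [heading=0, draw]
LT 283: heading 0 -> 283
Final: pos=(4,0), heading=283, 2 segment(s) drawn
Segments drawn: 2

Answer: 2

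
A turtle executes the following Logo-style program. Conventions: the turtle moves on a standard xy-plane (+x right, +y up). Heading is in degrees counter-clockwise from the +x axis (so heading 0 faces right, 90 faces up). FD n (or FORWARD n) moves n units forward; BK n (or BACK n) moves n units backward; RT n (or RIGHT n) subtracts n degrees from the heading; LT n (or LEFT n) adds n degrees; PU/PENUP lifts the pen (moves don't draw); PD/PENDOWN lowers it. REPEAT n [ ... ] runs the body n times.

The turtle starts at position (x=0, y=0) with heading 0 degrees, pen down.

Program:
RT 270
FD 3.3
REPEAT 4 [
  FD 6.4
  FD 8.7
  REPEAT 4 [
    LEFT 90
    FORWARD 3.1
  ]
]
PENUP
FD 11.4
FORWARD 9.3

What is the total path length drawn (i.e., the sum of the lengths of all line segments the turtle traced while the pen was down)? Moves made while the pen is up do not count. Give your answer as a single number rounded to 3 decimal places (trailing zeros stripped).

Answer: 113.3

Derivation:
Executing turtle program step by step:
Start: pos=(0,0), heading=0, pen down
RT 270: heading 0 -> 90
FD 3.3: (0,0) -> (0,3.3) [heading=90, draw]
REPEAT 4 [
  -- iteration 1/4 --
  FD 6.4: (0,3.3) -> (0,9.7) [heading=90, draw]
  FD 8.7: (0,9.7) -> (0,18.4) [heading=90, draw]
  REPEAT 4 [
    -- iteration 1/4 --
    LT 90: heading 90 -> 180
    FD 3.1: (0,18.4) -> (-3.1,18.4) [heading=180, draw]
    -- iteration 2/4 --
    LT 90: heading 180 -> 270
    FD 3.1: (-3.1,18.4) -> (-3.1,15.3) [heading=270, draw]
    -- iteration 3/4 --
    LT 90: heading 270 -> 0
    FD 3.1: (-3.1,15.3) -> (0,15.3) [heading=0, draw]
    -- iteration 4/4 --
    LT 90: heading 0 -> 90
    FD 3.1: (0,15.3) -> (0,18.4) [heading=90, draw]
  ]
  -- iteration 2/4 --
  FD 6.4: (0,18.4) -> (0,24.8) [heading=90, draw]
  FD 8.7: (0,24.8) -> (0,33.5) [heading=90, draw]
  REPEAT 4 [
    -- iteration 1/4 --
    LT 90: heading 90 -> 180
    FD 3.1: (0,33.5) -> (-3.1,33.5) [heading=180, draw]
    -- iteration 2/4 --
    LT 90: heading 180 -> 270
    FD 3.1: (-3.1,33.5) -> (-3.1,30.4) [heading=270, draw]
    -- iteration 3/4 --
    LT 90: heading 270 -> 0
    FD 3.1: (-3.1,30.4) -> (0,30.4) [heading=0, draw]
    -- iteration 4/4 --
    LT 90: heading 0 -> 90
    FD 3.1: (0,30.4) -> (0,33.5) [heading=90, draw]
  ]
  -- iteration 3/4 --
  FD 6.4: (0,33.5) -> (0,39.9) [heading=90, draw]
  FD 8.7: (0,39.9) -> (0,48.6) [heading=90, draw]
  REPEAT 4 [
    -- iteration 1/4 --
    LT 90: heading 90 -> 180
    FD 3.1: (0,48.6) -> (-3.1,48.6) [heading=180, draw]
    -- iteration 2/4 --
    LT 90: heading 180 -> 270
    FD 3.1: (-3.1,48.6) -> (-3.1,45.5) [heading=270, draw]
    -- iteration 3/4 --
    LT 90: heading 270 -> 0
    FD 3.1: (-3.1,45.5) -> (0,45.5) [heading=0, draw]
    -- iteration 4/4 --
    LT 90: heading 0 -> 90
    FD 3.1: (0,45.5) -> (0,48.6) [heading=90, draw]
  ]
  -- iteration 4/4 --
  FD 6.4: (0,48.6) -> (0,55) [heading=90, draw]
  FD 8.7: (0,55) -> (0,63.7) [heading=90, draw]
  REPEAT 4 [
    -- iteration 1/4 --
    LT 90: heading 90 -> 180
    FD 3.1: (0,63.7) -> (-3.1,63.7) [heading=180, draw]
    -- iteration 2/4 --
    LT 90: heading 180 -> 270
    FD 3.1: (-3.1,63.7) -> (-3.1,60.6) [heading=270, draw]
    -- iteration 3/4 --
    LT 90: heading 270 -> 0
    FD 3.1: (-3.1,60.6) -> (0,60.6) [heading=0, draw]
    -- iteration 4/4 --
    LT 90: heading 0 -> 90
    FD 3.1: (0,60.6) -> (0,63.7) [heading=90, draw]
  ]
]
PU: pen up
FD 11.4: (0,63.7) -> (0,75.1) [heading=90, move]
FD 9.3: (0,75.1) -> (0,84.4) [heading=90, move]
Final: pos=(0,84.4), heading=90, 25 segment(s) drawn

Segment lengths:
  seg 1: (0,0) -> (0,3.3), length = 3.3
  seg 2: (0,3.3) -> (0,9.7), length = 6.4
  seg 3: (0,9.7) -> (0,18.4), length = 8.7
  seg 4: (0,18.4) -> (-3.1,18.4), length = 3.1
  seg 5: (-3.1,18.4) -> (-3.1,15.3), length = 3.1
  seg 6: (-3.1,15.3) -> (0,15.3), length = 3.1
  seg 7: (0,15.3) -> (0,18.4), length = 3.1
  seg 8: (0,18.4) -> (0,24.8), length = 6.4
  seg 9: (0,24.8) -> (0,33.5), length = 8.7
  seg 10: (0,33.5) -> (-3.1,33.5), length = 3.1
  seg 11: (-3.1,33.5) -> (-3.1,30.4), length = 3.1
  seg 12: (-3.1,30.4) -> (0,30.4), length = 3.1
  seg 13: (0,30.4) -> (0,33.5), length = 3.1
  seg 14: (0,33.5) -> (0,39.9), length = 6.4
  seg 15: (0,39.9) -> (0,48.6), length = 8.7
  seg 16: (0,48.6) -> (-3.1,48.6), length = 3.1
  seg 17: (-3.1,48.6) -> (-3.1,45.5), length = 3.1
  seg 18: (-3.1,45.5) -> (0,45.5), length = 3.1
  seg 19: (0,45.5) -> (0,48.6), length = 3.1
  seg 20: (0,48.6) -> (0,55), length = 6.4
  seg 21: (0,55) -> (0,63.7), length = 8.7
  seg 22: (0,63.7) -> (-3.1,63.7), length = 3.1
  seg 23: (-3.1,63.7) -> (-3.1,60.6), length = 3.1
  seg 24: (-3.1,60.6) -> (0,60.6), length = 3.1
  seg 25: (0,60.6) -> (0,63.7), length = 3.1
Total = 113.3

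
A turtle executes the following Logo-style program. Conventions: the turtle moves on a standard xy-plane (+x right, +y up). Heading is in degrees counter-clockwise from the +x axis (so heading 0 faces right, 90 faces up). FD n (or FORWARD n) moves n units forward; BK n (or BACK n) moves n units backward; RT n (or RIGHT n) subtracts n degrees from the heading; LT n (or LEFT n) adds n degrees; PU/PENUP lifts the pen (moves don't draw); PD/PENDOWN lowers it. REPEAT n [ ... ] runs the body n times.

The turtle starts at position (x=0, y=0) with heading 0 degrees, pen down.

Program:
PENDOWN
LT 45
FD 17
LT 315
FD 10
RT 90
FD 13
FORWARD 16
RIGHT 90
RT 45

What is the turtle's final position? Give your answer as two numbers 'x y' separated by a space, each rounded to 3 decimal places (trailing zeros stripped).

Executing turtle program step by step:
Start: pos=(0,0), heading=0, pen down
PD: pen down
LT 45: heading 0 -> 45
FD 17: (0,0) -> (12.021,12.021) [heading=45, draw]
LT 315: heading 45 -> 0
FD 10: (12.021,12.021) -> (22.021,12.021) [heading=0, draw]
RT 90: heading 0 -> 270
FD 13: (22.021,12.021) -> (22.021,-0.979) [heading=270, draw]
FD 16: (22.021,-0.979) -> (22.021,-16.979) [heading=270, draw]
RT 90: heading 270 -> 180
RT 45: heading 180 -> 135
Final: pos=(22.021,-16.979), heading=135, 4 segment(s) drawn

Answer: 22.021 -16.979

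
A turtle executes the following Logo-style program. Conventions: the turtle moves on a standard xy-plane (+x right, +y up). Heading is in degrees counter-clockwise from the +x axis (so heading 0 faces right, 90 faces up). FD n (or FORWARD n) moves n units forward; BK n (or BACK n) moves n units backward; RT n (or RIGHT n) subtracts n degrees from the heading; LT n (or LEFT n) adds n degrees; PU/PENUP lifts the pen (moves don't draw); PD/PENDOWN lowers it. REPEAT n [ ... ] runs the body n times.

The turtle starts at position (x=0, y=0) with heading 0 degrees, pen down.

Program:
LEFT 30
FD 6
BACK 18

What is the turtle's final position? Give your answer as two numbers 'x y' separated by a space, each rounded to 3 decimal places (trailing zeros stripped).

Executing turtle program step by step:
Start: pos=(0,0), heading=0, pen down
LT 30: heading 0 -> 30
FD 6: (0,0) -> (5.196,3) [heading=30, draw]
BK 18: (5.196,3) -> (-10.392,-6) [heading=30, draw]
Final: pos=(-10.392,-6), heading=30, 2 segment(s) drawn

Answer: -10.392 -6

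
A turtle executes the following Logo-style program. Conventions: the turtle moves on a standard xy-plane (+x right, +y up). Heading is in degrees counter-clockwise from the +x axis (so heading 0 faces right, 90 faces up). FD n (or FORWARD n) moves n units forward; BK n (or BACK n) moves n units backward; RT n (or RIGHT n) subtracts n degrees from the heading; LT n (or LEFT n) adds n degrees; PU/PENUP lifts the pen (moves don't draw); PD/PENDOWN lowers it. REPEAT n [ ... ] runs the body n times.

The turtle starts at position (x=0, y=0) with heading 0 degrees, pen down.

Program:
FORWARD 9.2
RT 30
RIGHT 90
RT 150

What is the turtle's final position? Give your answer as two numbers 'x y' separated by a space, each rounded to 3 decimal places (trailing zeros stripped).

Executing turtle program step by step:
Start: pos=(0,0), heading=0, pen down
FD 9.2: (0,0) -> (9.2,0) [heading=0, draw]
RT 30: heading 0 -> 330
RT 90: heading 330 -> 240
RT 150: heading 240 -> 90
Final: pos=(9.2,0), heading=90, 1 segment(s) drawn

Answer: 9.2 0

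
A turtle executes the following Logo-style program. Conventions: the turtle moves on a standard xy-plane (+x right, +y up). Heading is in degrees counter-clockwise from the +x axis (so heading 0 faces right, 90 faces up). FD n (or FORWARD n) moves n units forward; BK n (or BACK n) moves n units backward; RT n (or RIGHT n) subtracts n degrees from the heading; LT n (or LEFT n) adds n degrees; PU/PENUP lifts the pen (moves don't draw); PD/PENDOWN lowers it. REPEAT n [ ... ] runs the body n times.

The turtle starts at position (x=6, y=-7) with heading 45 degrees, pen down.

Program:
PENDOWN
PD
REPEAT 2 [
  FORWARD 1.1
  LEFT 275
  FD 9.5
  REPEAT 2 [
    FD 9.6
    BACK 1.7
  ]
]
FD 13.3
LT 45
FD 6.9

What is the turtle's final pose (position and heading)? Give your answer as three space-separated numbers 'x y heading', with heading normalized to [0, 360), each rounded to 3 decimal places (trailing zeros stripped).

Answer: 6.06 -61.606 280

Derivation:
Executing turtle program step by step:
Start: pos=(6,-7), heading=45, pen down
PD: pen down
PD: pen down
REPEAT 2 [
  -- iteration 1/2 --
  FD 1.1: (6,-7) -> (6.778,-6.222) [heading=45, draw]
  LT 275: heading 45 -> 320
  FD 9.5: (6.778,-6.222) -> (14.055,-12.329) [heading=320, draw]
  REPEAT 2 [
    -- iteration 1/2 --
    FD 9.6: (14.055,-12.329) -> (21.409,-18.499) [heading=320, draw]
    BK 1.7: (21.409,-18.499) -> (20.107,-17.407) [heading=320, draw]
    -- iteration 2/2 --
    FD 9.6: (20.107,-17.407) -> (27.461,-23.577) [heading=320, draw]
    BK 1.7: (27.461,-23.577) -> (26.159,-22.485) [heading=320, draw]
  ]
  -- iteration 2/2 --
  FD 1.1: (26.159,-22.485) -> (27.001,-23.192) [heading=320, draw]
  LT 275: heading 320 -> 235
  FD 9.5: (27.001,-23.192) -> (21.552,-30.974) [heading=235, draw]
  REPEAT 2 [
    -- iteration 1/2 --
    FD 9.6: (21.552,-30.974) -> (16.046,-38.838) [heading=235, draw]
    BK 1.7: (16.046,-38.838) -> (17.021,-37.445) [heading=235, draw]
    -- iteration 2/2 --
    FD 9.6: (17.021,-37.445) -> (11.515,-45.309) [heading=235, draw]
    BK 1.7: (11.515,-45.309) -> (12.49,-43.916) [heading=235, draw]
  ]
]
FD 13.3: (12.49,-43.916) -> (4.861,-54.811) [heading=235, draw]
LT 45: heading 235 -> 280
FD 6.9: (4.861,-54.811) -> (6.06,-61.606) [heading=280, draw]
Final: pos=(6.06,-61.606), heading=280, 14 segment(s) drawn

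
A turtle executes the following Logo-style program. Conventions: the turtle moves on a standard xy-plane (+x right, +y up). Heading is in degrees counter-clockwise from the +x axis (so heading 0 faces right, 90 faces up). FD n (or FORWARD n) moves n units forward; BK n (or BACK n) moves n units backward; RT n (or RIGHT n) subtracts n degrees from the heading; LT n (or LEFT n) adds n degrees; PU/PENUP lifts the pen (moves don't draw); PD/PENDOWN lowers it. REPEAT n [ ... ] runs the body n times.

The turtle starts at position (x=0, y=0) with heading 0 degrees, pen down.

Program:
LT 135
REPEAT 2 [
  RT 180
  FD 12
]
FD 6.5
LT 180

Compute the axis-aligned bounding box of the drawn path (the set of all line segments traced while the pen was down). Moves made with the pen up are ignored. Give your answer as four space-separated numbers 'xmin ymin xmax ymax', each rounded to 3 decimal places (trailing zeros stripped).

Answer: -4.596 -8.485 8.485 4.596

Derivation:
Executing turtle program step by step:
Start: pos=(0,0), heading=0, pen down
LT 135: heading 0 -> 135
REPEAT 2 [
  -- iteration 1/2 --
  RT 180: heading 135 -> 315
  FD 12: (0,0) -> (8.485,-8.485) [heading=315, draw]
  -- iteration 2/2 --
  RT 180: heading 315 -> 135
  FD 12: (8.485,-8.485) -> (0,0) [heading=135, draw]
]
FD 6.5: (0,0) -> (-4.596,4.596) [heading=135, draw]
LT 180: heading 135 -> 315
Final: pos=(-4.596,4.596), heading=315, 3 segment(s) drawn

Segment endpoints: x in {-4.596, 0, 8.485}, y in {-8.485, 0, 4.596}
xmin=-4.596, ymin=-8.485, xmax=8.485, ymax=4.596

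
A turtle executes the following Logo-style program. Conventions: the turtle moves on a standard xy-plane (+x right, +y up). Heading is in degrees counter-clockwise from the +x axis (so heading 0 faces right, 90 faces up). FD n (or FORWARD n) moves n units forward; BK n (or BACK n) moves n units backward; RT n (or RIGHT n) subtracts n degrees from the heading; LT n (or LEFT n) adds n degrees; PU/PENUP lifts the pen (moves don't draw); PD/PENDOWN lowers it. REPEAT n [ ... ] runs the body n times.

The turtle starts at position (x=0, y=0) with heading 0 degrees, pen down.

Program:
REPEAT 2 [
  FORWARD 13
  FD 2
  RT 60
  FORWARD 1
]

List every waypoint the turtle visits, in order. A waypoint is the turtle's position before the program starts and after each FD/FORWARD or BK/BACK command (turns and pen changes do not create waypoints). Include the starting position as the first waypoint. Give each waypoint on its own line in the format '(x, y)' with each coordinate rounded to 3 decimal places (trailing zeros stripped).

Answer: (0, 0)
(13, 0)
(15, 0)
(15.5, -0.866)
(22, -12.124)
(23, -13.856)
(22.5, -14.722)

Derivation:
Executing turtle program step by step:
Start: pos=(0,0), heading=0, pen down
REPEAT 2 [
  -- iteration 1/2 --
  FD 13: (0,0) -> (13,0) [heading=0, draw]
  FD 2: (13,0) -> (15,0) [heading=0, draw]
  RT 60: heading 0 -> 300
  FD 1: (15,0) -> (15.5,-0.866) [heading=300, draw]
  -- iteration 2/2 --
  FD 13: (15.5,-0.866) -> (22,-12.124) [heading=300, draw]
  FD 2: (22,-12.124) -> (23,-13.856) [heading=300, draw]
  RT 60: heading 300 -> 240
  FD 1: (23,-13.856) -> (22.5,-14.722) [heading=240, draw]
]
Final: pos=(22.5,-14.722), heading=240, 6 segment(s) drawn
Waypoints (7 total):
(0, 0)
(13, 0)
(15, 0)
(15.5, -0.866)
(22, -12.124)
(23, -13.856)
(22.5, -14.722)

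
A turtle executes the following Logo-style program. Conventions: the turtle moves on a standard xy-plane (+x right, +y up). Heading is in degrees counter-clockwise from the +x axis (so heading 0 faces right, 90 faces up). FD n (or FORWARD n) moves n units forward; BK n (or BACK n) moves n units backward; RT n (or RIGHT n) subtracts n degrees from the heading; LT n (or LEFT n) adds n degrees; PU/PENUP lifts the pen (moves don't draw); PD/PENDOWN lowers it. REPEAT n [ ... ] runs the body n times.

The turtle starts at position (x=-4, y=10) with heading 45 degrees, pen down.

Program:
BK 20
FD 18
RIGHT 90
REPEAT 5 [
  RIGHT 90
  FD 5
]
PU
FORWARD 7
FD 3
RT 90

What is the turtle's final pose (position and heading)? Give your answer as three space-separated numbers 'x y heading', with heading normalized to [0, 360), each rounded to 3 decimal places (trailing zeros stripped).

Answer: -16.021 -2.021 135

Derivation:
Executing turtle program step by step:
Start: pos=(-4,10), heading=45, pen down
BK 20: (-4,10) -> (-18.142,-4.142) [heading=45, draw]
FD 18: (-18.142,-4.142) -> (-5.414,8.586) [heading=45, draw]
RT 90: heading 45 -> 315
REPEAT 5 [
  -- iteration 1/5 --
  RT 90: heading 315 -> 225
  FD 5: (-5.414,8.586) -> (-8.95,5.05) [heading=225, draw]
  -- iteration 2/5 --
  RT 90: heading 225 -> 135
  FD 5: (-8.95,5.05) -> (-12.485,8.586) [heading=135, draw]
  -- iteration 3/5 --
  RT 90: heading 135 -> 45
  FD 5: (-12.485,8.586) -> (-8.95,12.121) [heading=45, draw]
  -- iteration 4/5 --
  RT 90: heading 45 -> 315
  FD 5: (-8.95,12.121) -> (-5.414,8.586) [heading=315, draw]
  -- iteration 5/5 --
  RT 90: heading 315 -> 225
  FD 5: (-5.414,8.586) -> (-8.95,5.05) [heading=225, draw]
]
PU: pen up
FD 7: (-8.95,5.05) -> (-13.899,0.101) [heading=225, move]
FD 3: (-13.899,0.101) -> (-16.021,-2.021) [heading=225, move]
RT 90: heading 225 -> 135
Final: pos=(-16.021,-2.021), heading=135, 7 segment(s) drawn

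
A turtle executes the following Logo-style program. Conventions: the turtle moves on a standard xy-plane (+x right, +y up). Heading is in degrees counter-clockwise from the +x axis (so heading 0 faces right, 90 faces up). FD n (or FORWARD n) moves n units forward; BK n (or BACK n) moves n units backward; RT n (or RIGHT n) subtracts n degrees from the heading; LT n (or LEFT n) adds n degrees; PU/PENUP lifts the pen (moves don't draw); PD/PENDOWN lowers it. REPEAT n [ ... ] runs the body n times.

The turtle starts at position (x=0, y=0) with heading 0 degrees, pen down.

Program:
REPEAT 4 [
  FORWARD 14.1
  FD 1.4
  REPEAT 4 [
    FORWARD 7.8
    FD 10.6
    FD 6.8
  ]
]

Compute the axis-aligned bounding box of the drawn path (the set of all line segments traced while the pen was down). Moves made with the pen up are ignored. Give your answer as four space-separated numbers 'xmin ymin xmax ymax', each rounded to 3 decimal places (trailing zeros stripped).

Executing turtle program step by step:
Start: pos=(0,0), heading=0, pen down
REPEAT 4 [
  -- iteration 1/4 --
  FD 14.1: (0,0) -> (14.1,0) [heading=0, draw]
  FD 1.4: (14.1,0) -> (15.5,0) [heading=0, draw]
  REPEAT 4 [
    -- iteration 1/4 --
    FD 7.8: (15.5,0) -> (23.3,0) [heading=0, draw]
    FD 10.6: (23.3,0) -> (33.9,0) [heading=0, draw]
    FD 6.8: (33.9,0) -> (40.7,0) [heading=0, draw]
    -- iteration 2/4 --
    FD 7.8: (40.7,0) -> (48.5,0) [heading=0, draw]
    FD 10.6: (48.5,0) -> (59.1,0) [heading=0, draw]
    FD 6.8: (59.1,0) -> (65.9,0) [heading=0, draw]
    -- iteration 3/4 --
    FD 7.8: (65.9,0) -> (73.7,0) [heading=0, draw]
    FD 10.6: (73.7,0) -> (84.3,0) [heading=0, draw]
    FD 6.8: (84.3,0) -> (91.1,0) [heading=0, draw]
    -- iteration 4/4 --
    FD 7.8: (91.1,0) -> (98.9,0) [heading=0, draw]
    FD 10.6: (98.9,0) -> (109.5,0) [heading=0, draw]
    FD 6.8: (109.5,0) -> (116.3,0) [heading=0, draw]
  ]
  -- iteration 2/4 --
  FD 14.1: (116.3,0) -> (130.4,0) [heading=0, draw]
  FD 1.4: (130.4,0) -> (131.8,0) [heading=0, draw]
  REPEAT 4 [
    -- iteration 1/4 --
    FD 7.8: (131.8,0) -> (139.6,0) [heading=0, draw]
    FD 10.6: (139.6,0) -> (150.2,0) [heading=0, draw]
    FD 6.8: (150.2,0) -> (157,0) [heading=0, draw]
    -- iteration 2/4 --
    FD 7.8: (157,0) -> (164.8,0) [heading=0, draw]
    FD 10.6: (164.8,0) -> (175.4,0) [heading=0, draw]
    FD 6.8: (175.4,0) -> (182.2,0) [heading=0, draw]
    -- iteration 3/4 --
    FD 7.8: (182.2,0) -> (190,0) [heading=0, draw]
    FD 10.6: (190,0) -> (200.6,0) [heading=0, draw]
    FD 6.8: (200.6,0) -> (207.4,0) [heading=0, draw]
    -- iteration 4/4 --
    FD 7.8: (207.4,0) -> (215.2,0) [heading=0, draw]
    FD 10.6: (215.2,0) -> (225.8,0) [heading=0, draw]
    FD 6.8: (225.8,0) -> (232.6,0) [heading=0, draw]
  ]
  -- iteration 3/4 --
  FD 14.1: (232.6,0) -> (246.7,0) [heading=0, draw]
  FD 1.4: (246.7,0) -> (248.1,0) [heading=0, draw]
  REPEAT 4 [
    -- iteration 1/4 --
    FD 7.8: (248.1,0) -> (255.9,0) [heading=0, draw]
    FD 10.6: (255.9,0) -> (266.5,0) [heading=0, draw]
    FD 6.8: (266.5,0) -> (273.3,0) [heading=0, draw]
    -- iteration 2/4 --
    FD 7.8: (273.3,0) -> (281.1,0) [heading=0, draw]
    FD 10.6: (281.1,0) -> (291.7,0) [heading=0, draw]
    FD 6.8: (291.7,0) -> (298.5,0) [heading=0, draw]
    -- iteration 3/4 --
    FD 7.8: (298.5,0) -> (306.3,0) [heading=0, draw]
    FD 10.6: (306.3,0) -> (316.9,0) [heading=0, draw]
    FD 6.8: (316.9,0) -> (323.7,0) [heading=0, draw]
    -- iteration 4/4 --
    FD 7.8: (323.7,0) -> (331.5,0) [heading=0, draw]
    FD 10.6: (331.5,0) -> (342.1,0) [heading=0, draw]
    FD 6.8: (342.1,0) -> (348.9,0) [heading=0, draw]
  ]
  -- iteration 4/4 --
  FD 14.1: (348.9,0) -> (363,0) [heading=0, draw]
  FD 1.4: (363,0) -> (364.4,0) [heading=0, draw]
  REPEAT 4 [
    -- iteration 1/4 --
    FD 7.8: (364.4,0) -> (372.2,0) [heading=0, draw]
    FD 10.6: (372.2,0) -> (382.8,0) [heading=0, draw]
    FD 6.8: (382.8,0) -> (389.6,0) [heading=0, draw]
    -- iteration 2/4 --
    FD 7.8: (389.6,0) -> (397.4,0) [heading=0, draw]
    FD 10.6: (397.4,0) -> (408,0) [heading=0, draw]
    FD 6.8: (408,0) -> (414.8,0) [heading=0, draw]
    -- iteration 3/4 --
    FD 7.8: (414.8,0) -> (422.6,0) [heading=0, draw]
    FD 10.6: (422.6,0) -> (433.2,0) [heading=0, draw]
    FD 6.8: (433.2,0) -> (440,0) [heading=0, draw]
    -- iteration 4/4 --
    FD 7.8: (440,0) -> (447.8,0) [heading=0, draw]
    FD 10.6: (447.8,0) -> (458.4,0) [heading=0, draw]
    FD 6.8: (458.4,0) -> (465.2,0) [heading=0, draw]
  ]
]
Final: pos=(465.2,0), heading=0, 56 segment(s) drawn

Segment endpoints: x in {0, 14.1, 15.5, 23.3, 33.9, 40.7, 48.5, 59.1, 65.9, 73.7, 84.3, 91.1, 98.9, 109.5, 116.3, 130.4, 131.8, 139.6, 150.2, 157, 164.8, 175.4, 182.2, 190, 200.6, 207.4, 215.2, 225.8, 232.6, 246.7, 248.1, 255.9, 266.5, 273.3, 281.1, 291.7, 298.5, 306.3, 316.9, 323.7, 331.5, 342.1, 348.9, 363, 364.4, 372.2, 382.8, 389.6, 397.4, 408, 414.8, 422.6, 433.2, 440, 447.8, 458.4, 465.2}, y in {0}
xmin=0, ymin=0, xmax=465.2, ymax=0

Answer: 0 0 465.2 0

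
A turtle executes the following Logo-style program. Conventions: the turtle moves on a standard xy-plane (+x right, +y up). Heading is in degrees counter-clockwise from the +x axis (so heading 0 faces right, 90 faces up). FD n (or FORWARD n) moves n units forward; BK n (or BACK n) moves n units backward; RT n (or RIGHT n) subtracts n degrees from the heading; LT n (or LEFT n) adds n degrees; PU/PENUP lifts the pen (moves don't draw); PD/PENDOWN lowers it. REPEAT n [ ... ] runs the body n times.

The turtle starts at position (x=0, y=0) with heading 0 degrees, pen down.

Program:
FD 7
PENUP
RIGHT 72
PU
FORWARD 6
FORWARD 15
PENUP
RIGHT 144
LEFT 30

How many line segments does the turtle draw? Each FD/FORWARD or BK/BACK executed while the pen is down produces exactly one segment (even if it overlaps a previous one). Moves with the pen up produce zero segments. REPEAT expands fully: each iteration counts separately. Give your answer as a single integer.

Executing turtle program step by step:
Start: pos=(0,0), heading=0, pen down
FD 7: (0,0) -> (7,0) [heading=0, draw]
PU: pen up
RT 72: heading 0 -> 288
PU: pen up
FD 6: (7,0) -> (8.854,-5.706) [heading=288, move]
FD 15: (8.854,-5.706) -> (13.489,-19.972) [heading=288, move]
PU: pen up
RT 144: heading 288 -> 144
LT 30: heading 144 -> 174
Final: pos=(13.489,-19.972), heading=174, 1 segment(s) drawn
Segments drawn: 1

Answer: 1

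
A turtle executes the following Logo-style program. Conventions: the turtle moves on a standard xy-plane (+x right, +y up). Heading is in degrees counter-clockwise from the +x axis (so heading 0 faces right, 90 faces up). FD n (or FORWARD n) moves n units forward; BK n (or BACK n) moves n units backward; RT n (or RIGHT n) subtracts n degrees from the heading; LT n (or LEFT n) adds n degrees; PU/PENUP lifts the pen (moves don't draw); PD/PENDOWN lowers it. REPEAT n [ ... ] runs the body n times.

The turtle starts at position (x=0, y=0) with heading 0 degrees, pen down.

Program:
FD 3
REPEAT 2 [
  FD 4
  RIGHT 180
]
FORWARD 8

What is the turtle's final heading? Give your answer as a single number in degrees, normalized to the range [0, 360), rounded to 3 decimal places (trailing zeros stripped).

Answer: 0

Derivation:
Executing turtle program step by step:
Start: pos=(0,0), heading=0, pen down
FD 3: (0,0) -> (3,0) [heading=0, draw]
REPEAT 2 [
  -- iteration 1/2 --
  FD 4: (3,0) -> (7,0) [heading=0, draw]
  RT 180: heading 0 -> 180
  -- iteration 2/2 --
  FD 4: (7,0) -> (3,0) [heading=180, draw]
  RT 180: heading 180 -> 0
]
FD 8: (3,0) -> (11,0) [heading=0, draw]
Final: pos=(11,0), heading=0, 4 segment(s) drawn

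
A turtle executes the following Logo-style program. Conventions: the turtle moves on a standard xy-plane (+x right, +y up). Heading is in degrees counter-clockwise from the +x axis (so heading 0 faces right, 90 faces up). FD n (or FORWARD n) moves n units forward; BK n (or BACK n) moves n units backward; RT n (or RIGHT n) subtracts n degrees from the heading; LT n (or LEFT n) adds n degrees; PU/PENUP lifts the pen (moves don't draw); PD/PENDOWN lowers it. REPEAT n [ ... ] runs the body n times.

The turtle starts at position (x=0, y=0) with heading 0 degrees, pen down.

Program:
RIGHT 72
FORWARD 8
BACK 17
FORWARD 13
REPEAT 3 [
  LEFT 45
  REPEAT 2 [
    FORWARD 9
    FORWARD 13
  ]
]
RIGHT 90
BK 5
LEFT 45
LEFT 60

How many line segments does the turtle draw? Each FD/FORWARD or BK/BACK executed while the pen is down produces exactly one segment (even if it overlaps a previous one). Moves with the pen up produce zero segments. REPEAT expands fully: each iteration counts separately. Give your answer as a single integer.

Answer: 16

Derivation:
Executing turtle program step by step:
Start: pos=(0,0), heading=0, pen down
RT 72: heading 0 -> 288
FD 8: (0,0) -> (2.472,-7.608) [heading=288, draw]
BK 17: (2.472,-7.608) -> (-2.781,8.56) [heading=288, draw]
FD 13: (-2.781,8.56) -> (1.236,-3.804) [heading=288, draw]
REPEAT 3 [
  -- iteration 1/3 --
  LT 45: heading 288 -> 333
  REPEAT 2 [
    -- iteration 1/2 --
    FD 9: (1.236,-3.804) -> (9.255,-7.89) [heading=333, draw]
    FD 13: (9.255,-7.89) -> (20.838,-13.792) [heading=333, draw]
    -- iteration 2/2 --
    FD 9: (20.838,-13.792) -> (28.857,-17.878) [heading=333, draw]
    FD 13: (28.857,-17.878) -> (40.44,-23.78) [heading=333, draw]
  ]
  -- iteration 2/3 --
  LT 45: heading 333 -> 18
  REPEAT 2 [
    -- iteration 1/2 --
    FD 9: (40.44,-23.78) -> (49,-20.999) [heading=18, draw]
    FD 13: (49,-20.999) -> (61.364,-16.981) [heading=18, draw]
    -- iteration 2/2 --
    FD 9: (61.364,-16.981) -> (69.923,-14.2) [heading=18, draw]
    FD 13: (69.923,-14.2) -> (82.287,-10.183) [heading=18, draw]
  ]
  -- iteration 3/3 --
  LT 45: heading 18 -> 63
  REPEAT 2 [
    -- iteration 1/2 --
    FD 9: (82.287,-10.183) -> (86.373,-2.164) [heading=63, draw]
    FD 13: (86.373,-2.164) -> (92.275,9.419) [heading=63, draw]
    -- iteration 2/2 --
    FD 9: (92.275,9.419) -> (96.361,17.438) [heading=63, draw]
    FD 13: (96.361,17.438) -> (102.262,29.021) [heading=63, draw]
  ]
]
RT 90: heading 63 -> 333
BK 5: (102.262,29.021) -> (97.807,31.291) [heading=333, draw]
LT 45: heading 333 -> 18
LT 60: heading 18 -> 78
Final: pos=(97.807,31.291), heading=78, 16 segment(s) drawn
Segments drawn: 16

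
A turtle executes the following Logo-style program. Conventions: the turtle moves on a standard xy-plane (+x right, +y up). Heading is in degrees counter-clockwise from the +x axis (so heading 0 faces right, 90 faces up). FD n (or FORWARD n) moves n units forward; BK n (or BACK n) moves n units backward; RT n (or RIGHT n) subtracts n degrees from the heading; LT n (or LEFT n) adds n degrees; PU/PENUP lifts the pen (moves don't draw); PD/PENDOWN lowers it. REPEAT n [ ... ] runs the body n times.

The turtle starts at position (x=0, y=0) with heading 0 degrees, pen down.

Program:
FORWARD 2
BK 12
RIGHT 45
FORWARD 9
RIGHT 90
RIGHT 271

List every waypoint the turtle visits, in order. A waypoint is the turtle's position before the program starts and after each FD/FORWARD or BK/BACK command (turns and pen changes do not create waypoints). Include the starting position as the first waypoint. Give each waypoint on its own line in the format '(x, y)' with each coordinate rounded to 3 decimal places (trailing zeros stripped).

Answer: (0, 0)
(2, 0)
(-10, 0)
(-3.636, -6.364)

Derivation:
Executing turtle program step by step:
Start: pos=(0,0), heading=0, pen down
FD 2: (0,0) -> (2,0) [heading=0, draw]
BK 12: (2,0) -> (-10,0) [heading=0, draw]
RT 45: heading 0 -> 315
FD 9: (-10,0) -> (-3.636,-6.364) [heading=315, draw]
RT 90: heading 315 -> 225
RT 271: heading 225 -> 314
Final: pos=(-3.636,-6.364), heading=314, 3 segment(s) drawn
Waypoints (4 total):
(0, 0)
(2, 0)
(-10, 0)
(-3.636, -6.364)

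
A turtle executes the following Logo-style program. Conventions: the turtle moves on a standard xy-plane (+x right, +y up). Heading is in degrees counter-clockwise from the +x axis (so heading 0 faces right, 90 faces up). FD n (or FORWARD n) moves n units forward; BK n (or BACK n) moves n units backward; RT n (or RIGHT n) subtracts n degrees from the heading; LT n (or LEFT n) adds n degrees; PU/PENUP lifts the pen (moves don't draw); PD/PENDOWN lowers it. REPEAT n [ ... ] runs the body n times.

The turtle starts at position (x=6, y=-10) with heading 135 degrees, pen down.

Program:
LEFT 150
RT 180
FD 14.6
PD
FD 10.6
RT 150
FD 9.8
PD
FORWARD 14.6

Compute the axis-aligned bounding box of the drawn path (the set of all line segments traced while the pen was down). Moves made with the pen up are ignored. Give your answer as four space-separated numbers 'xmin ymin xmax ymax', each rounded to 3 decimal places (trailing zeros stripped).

Executing turtle program step by step:
Start: pos=(6,-10), heading=135, pen down
LT 150: heading 135 -> 285
RT 180: heading 285 -> 105
FD 14.6: (6,-10) -> (2.221,4.103) [heading=105, draw]
PD: pen down
FD 10.6: (2.221,4.103) -> (-0.522,14.341) [heading=105, draw]
RT 150: heading 105 -> 315
FD 9.8: (-0.522,14.341) -> (6.407,7.412) [heading=315, draw]
PD: pen down
FD 14.6: (6.407,7.412) -> (16.731,-2.912) [heading=315, draw]
Final: pos=(16.731,-2.912), heading=315, 4 segment(s) drawn

Segment endpoints: x in {-0.522, 2.221, 6, 6.407, 16.731}, y in {-10, -2.912, 4.103, 7.412, 14.341}
xmin=-0.522, ymin=-10, xmax=16.731, ymax=14.341

Answer: -0.522 -10 16.731 14.341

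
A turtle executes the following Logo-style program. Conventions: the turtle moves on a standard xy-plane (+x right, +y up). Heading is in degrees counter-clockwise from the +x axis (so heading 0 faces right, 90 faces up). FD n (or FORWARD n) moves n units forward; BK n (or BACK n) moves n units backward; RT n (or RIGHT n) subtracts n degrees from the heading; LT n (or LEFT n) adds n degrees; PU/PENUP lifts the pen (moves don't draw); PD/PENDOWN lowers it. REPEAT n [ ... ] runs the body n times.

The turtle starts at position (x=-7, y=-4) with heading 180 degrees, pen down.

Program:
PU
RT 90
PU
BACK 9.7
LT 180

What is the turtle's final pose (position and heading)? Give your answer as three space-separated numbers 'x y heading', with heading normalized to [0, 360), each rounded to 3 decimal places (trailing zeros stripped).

Answer: -7 -13.7 270

Derivation:
Executing turtle program step by step:
Start: pos=(-7,-4), heading=180, pen down
PU: pen up
RT 90: heading 180 -> 90
PU: pen up
BK 9.7: (-7,-4) -> (-7,-13.7) [heading=90, move]
LT 180: heading 90 -> 270
Final: pos=(-7,-13.7), heading=270, 0 segment(s) drawn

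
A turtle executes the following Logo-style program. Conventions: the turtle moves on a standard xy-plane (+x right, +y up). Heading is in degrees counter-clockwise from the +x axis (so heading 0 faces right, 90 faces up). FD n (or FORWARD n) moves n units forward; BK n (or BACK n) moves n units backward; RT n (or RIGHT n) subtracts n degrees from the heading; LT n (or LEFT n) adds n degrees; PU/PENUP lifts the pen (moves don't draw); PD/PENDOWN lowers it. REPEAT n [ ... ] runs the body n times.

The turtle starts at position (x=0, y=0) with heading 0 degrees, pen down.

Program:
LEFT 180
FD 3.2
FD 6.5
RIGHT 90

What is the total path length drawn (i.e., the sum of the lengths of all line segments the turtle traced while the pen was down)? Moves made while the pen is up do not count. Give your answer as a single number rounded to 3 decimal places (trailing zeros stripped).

Answer: 9.7

Derivation:
Executing turtle program step by step:
Start: pos=(0,0), heading=0, pen down
LT 180: heading 0 -> 180
FD 3.2: (0,0) -> (-3.2,0) [heading=180, draw]
FD 6.5: (-3.2,0) -> (-9.7,0) [heading=180, draw]
RT 90: heading 180 -> 90
Final: pos=(-9.7,0), heading=90, 2 segment(s) drawn

Segment lengths:
  seg 1: (0,0) -> (-3.2,0), length = 3.2
  seg 2: (-3.2,0) -> (-9.7,0), length = 6.5
Total = 9.7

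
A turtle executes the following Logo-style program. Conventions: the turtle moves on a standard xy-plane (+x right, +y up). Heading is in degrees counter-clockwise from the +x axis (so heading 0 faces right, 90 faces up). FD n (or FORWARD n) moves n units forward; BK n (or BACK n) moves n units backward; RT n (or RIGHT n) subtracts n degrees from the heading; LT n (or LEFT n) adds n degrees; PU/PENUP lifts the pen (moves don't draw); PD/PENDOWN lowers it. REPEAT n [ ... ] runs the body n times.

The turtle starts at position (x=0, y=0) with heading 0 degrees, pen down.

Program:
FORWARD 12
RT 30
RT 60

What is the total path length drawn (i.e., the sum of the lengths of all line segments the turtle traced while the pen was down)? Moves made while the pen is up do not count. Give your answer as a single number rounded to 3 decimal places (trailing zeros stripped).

Executing turtle program step by step:
Start: pos=(0,0), heading=0, pen down
FD 12: (0,0) -> (12,0) [heading=0, draw]
RT 30: heading 0 -> 330
RT 60: heading 330 -> 270
Final: pos=(12,0), heading=270, 1 segment(s) drawn

Segment lengths:
  seg 1: (0,0) -> (12,0), length = 12
Total = 12

Answer: 12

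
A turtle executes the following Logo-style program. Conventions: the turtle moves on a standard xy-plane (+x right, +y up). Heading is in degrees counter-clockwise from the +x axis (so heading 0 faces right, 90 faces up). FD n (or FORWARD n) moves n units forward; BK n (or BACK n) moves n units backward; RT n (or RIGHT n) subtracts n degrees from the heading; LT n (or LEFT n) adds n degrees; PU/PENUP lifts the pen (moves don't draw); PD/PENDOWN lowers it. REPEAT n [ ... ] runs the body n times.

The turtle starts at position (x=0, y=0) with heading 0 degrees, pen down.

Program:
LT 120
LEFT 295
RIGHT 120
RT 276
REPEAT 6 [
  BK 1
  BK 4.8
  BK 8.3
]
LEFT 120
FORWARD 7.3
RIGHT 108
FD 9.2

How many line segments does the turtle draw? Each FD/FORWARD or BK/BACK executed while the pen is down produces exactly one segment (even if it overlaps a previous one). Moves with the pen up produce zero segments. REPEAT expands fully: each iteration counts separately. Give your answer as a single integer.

Answer: 20

Derivation:
Executing turtle program step by step:
Start: pos=(0,0), heading=0, pen down
LT 120: heading 0 -> 120
LT 295: heading 120 -> 55
RT 120: heading 55 -> 295
RT 276: heading 295 -> 19
REPEAT 6 [
  -- iteration 1/6 --
  BK 1: (0,0) -> (-0.946,-0.326) [heading=19, draw]
  BK 4.8: (-0.946,-0.326) -> (-5.484,-1.888) [heading=19, draw]
  BK 8.3: (-5.484,-1.888) -> (-13.332,-4.591) [heading=19, draw]
  -- iteration 2/6 --
  BK 1: (-13.332,-4.591) -> (-14.277,-4.916) [heading=19, draw]
  BK 4.8: (-14.277,-4.916) -> (-18.816,-6.479) [heading=19, draw]
  BK 8.3: (-18.816,-6.479) -> (-26.664,-9.181) [heading=19, draw]
  -- iteration 3/6 --
  BK 1: (-26.664,-9.181) -> (-27.609,-9.507) [heading=19, draw]
  BK 4.8: (-27.609,-9.507) -> (-32.148,-11.069) [heading=19, draw]
  BK 8.3: (-32.148,-11.069) -> (-39.995,-13.772) [heading=19, draw]
  -- iteration 4/6 --
  BK 1: (-39.995,-13.772) -> (-40.941,-14.097) [heading=19, draw]
  BK 4.8: (-40.941,-14.097) -> (-45.479,-15.66) [heading=19, draw]
  BK 8.3: (-45.479,-15.66) -> (-53.327,-18.362) [heading=19, draw]
  -- iteration 5/6 --
  BK 1: (-53.327,-18.362) -> (-54.273,-18.688) [heading=19, draw]
  BK 4.8: (-54.273,-18.688) -> (-58.811,-20.25) [heading=19, draw]
  BK 8.3: (-58.811,-20.25) -> (-66.659,-22.953) [heading=19, draw]
  -- iteration 6/6 --
  BK 1: (-66.659,-22.953) -> (-67.605,-23.278) [heading=19, draw]
  BK 4.8: (-67.605,-23.278) -> (-72.143,-24.841) [heading=19, draw]
  BK 8.3: (-72.143,-24.841) -> (-79.991,-27.543) [heading=19, draw]
]
LT 120: heading 19 -> 139
FD 7.3: (-79.991,-27.543) -> (-85.5,-22.754) [heading=139, draw]
RT 108: heading 139 -> 31
FD 9.2: (-85.5,-22.754) -> (-77.614,-18.015) [heading=31, draw]
Final: pos=(-77.614,-18.015), heading=31, 20 segment(s) drawn
Segments drawn: 20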